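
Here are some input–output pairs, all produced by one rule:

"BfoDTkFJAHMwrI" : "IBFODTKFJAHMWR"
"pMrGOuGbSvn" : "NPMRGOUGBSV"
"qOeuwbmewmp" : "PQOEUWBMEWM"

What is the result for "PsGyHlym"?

Each output is the input with this applied: move the last character to the front, then convert every letter to uppercase.
On "PsGyHlym": the first step gives "mPsGyHly", and the second then gives "MPSGYHLY".

MPSGYHLY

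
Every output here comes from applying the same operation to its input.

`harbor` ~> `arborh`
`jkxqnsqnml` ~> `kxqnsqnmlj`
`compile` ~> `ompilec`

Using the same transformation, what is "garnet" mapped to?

arnetg

In each case the input is transformed by: move the first character to the end.
On "garnet" that produces "arnetg".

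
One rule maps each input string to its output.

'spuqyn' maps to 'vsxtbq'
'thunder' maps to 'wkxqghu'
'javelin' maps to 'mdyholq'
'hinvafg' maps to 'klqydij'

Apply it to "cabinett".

The rule is to shift every letter 3 places forward in the alphabet (wrapping around).
Applying that to "cabinett" gives "fdelqhww".

fdelqhww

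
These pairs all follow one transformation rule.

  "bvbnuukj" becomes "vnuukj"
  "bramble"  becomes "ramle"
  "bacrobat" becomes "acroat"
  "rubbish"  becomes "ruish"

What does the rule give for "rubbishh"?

The pattern: remove every "b".
Doing the same to "rubbishh": "ruishh".

ruishh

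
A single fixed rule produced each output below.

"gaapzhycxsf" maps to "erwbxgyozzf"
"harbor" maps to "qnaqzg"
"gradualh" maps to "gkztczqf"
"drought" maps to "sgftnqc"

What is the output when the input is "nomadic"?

What's happening: shift every letter 1 place backward in the alphabet (wrapping around), then reverse the string.
For "nomadic", step one produces "mnlzchb"; step two turns that into "bhczlnm".

bhczlnm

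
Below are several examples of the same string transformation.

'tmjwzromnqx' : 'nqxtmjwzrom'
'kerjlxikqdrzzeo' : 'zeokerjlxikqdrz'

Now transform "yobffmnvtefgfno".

Each output is the input with this applied: move the last 3 characters to the front (rotate right by 3).
"yobffmnvtefgfno" → "fnoyobffmnvtefg".

fnoyobffmnvtefg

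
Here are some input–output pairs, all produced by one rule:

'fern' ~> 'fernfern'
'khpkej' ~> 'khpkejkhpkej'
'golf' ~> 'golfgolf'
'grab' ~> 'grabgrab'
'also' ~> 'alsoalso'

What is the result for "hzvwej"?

What's happening: write the whole string twice.
"hzvwej" → "hzvwejhzvwej".

hzvwejhzvwej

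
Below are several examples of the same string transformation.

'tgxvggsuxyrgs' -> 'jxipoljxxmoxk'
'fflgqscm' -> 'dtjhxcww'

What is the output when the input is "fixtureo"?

fvilkozw

Rule — shift every letter 9 places backward in the alphabet (wrapping around), then reverse the string.
Applying both steps to "fixtureo": "wzoklivf", then "fvilkozw".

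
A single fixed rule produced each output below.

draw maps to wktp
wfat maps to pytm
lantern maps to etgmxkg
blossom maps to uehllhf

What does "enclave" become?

The rule is to shift every letter 7 places backward in the alphabet (wrapping around).
Applying that to "enclave" gives "xgvetox".

xgvetox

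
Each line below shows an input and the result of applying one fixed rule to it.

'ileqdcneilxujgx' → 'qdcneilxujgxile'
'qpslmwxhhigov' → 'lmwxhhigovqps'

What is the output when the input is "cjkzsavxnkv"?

The transformation: move the first 3 characters to the end (rotate left by 3).
"cjkzsavxnkv" → "zsavxnkvcjk".

zsavxnkvcjk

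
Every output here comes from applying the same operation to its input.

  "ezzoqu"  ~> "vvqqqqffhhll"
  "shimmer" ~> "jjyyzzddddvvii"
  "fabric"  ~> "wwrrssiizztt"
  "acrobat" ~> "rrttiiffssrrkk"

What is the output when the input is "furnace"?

wwlliieerrttvv

What's happening: double every character, then shift every letter 9 places backward in the alphabet (wrapping around).
Working it through for "furnace": intermediate "ffuurrnnaaccee", final "wwlliieerrttvv".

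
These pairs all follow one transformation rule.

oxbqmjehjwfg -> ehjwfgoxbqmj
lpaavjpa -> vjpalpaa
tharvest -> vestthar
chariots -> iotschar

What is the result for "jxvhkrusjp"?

In each case the input is transformed by: swap the front and back halves of the string.
So "jxvhkrusjp" becomes "rusjpjxvhk".

rusjpjxvhk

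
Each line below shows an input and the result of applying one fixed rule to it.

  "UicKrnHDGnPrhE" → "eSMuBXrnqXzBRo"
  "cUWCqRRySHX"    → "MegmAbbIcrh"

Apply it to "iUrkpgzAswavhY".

SeBUZQJkCGKFRi

Looking at the pairs, the operation is to flip the case of every letter, then shift every letter 10 places forward in the alphabet (wrapping around).
On "iUrkpgzAswavhY": the first step gives "IuRKPGZaSWAVHy", and the second then gives "SeBUZQJkCGKFRi".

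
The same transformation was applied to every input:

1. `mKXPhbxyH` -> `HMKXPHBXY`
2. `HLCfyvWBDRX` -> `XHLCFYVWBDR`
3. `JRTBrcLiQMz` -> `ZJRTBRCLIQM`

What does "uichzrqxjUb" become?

The transformation: move the last character to the front, then convert every letter to uppercase.
Working it through for "uichzrqxjUb": intermediate "buichzrqxjU", final "BUICHZRQXJU".

BUICHZRQXJU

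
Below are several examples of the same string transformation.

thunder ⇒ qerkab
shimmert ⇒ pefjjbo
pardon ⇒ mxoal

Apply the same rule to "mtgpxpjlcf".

jqdmumgiz

The transformation: shift every letter 3 places backward in the alphabet (wrapping around), then delete the last character.
On "mtgpxpjlcf": the first step gives "jqdmumgizc", and the second then gives "jqdmumgiz".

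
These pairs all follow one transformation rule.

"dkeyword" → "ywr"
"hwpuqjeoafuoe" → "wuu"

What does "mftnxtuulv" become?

The transformation: sort the characters into reverse alphabetical order, then keep only the first 3 characters.
Working it through for "mftnxtuulv": intermediate "xvuuttnmlf", final "xvu".

xvu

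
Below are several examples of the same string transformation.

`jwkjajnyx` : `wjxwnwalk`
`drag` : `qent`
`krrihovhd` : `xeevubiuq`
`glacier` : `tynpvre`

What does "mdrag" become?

zqent

Looking at the pairs, the operation is to shift every letter 13 places forward in the alphabet (wrapping around) — i.e. ROT13.
Doing the same to "mdrag": "zqent".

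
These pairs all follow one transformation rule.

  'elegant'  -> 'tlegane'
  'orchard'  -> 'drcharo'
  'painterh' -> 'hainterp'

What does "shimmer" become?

rhimmes

In each case the input is transformed by: swap the first and last characters.
Doing the same to "shimmer": "rhimmes".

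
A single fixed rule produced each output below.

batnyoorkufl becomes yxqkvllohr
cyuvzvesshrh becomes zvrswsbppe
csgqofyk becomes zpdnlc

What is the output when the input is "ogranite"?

Rule — delete the last 2 characters, then shift every letter 3 places backward in the alphabet (wrapping around).
Starting from "ogranite": after the first operation, "ograni"; after the second, "ldoxkf".

ldoxkf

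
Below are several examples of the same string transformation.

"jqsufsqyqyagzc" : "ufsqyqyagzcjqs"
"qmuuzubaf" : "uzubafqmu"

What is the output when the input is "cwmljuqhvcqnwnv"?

ljuqhvcqnwnvcwm

Looking at the pairs, the operation is to move the first 3 characters to the end (rotate left by 3).
On "cwmljuqhvcqnwnv" that produces "ljuqhvcqnwnvcwm".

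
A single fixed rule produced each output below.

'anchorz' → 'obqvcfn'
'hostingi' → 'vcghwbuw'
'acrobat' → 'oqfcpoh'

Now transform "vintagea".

The rule is to shift every letter 12 places backward in the alphabet (wrapping around).
Applying that to "vintagea" gives "jwbhouso".

jwbhouso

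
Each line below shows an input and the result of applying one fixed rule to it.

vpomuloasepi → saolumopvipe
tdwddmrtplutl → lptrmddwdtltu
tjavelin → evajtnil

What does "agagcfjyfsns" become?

The rule is to move the last 3 characters to the front (rotate right by 3), then reverse the string.
"agagcfjyfsns" → "snsagagcfjyf" → "fyjfcgagasns".

fyjfcgagasns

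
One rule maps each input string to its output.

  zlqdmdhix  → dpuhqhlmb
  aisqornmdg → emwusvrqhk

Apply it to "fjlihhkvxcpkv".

jnpmllozbgtoz

Each output is the input with this applied: shift every letter 4 places forward in the alphabet (wrapping around).
Applying that to "fjlihhkvxcpkv" gives "jnpmllozbgtoz".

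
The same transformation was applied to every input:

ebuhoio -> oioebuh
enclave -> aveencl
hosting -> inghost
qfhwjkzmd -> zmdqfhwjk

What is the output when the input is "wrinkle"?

In each case the input is transformed by: move the last 3 characters to the front (rotate right by 3).
Doing the same to "wrinkle": "klewrin".

klewrin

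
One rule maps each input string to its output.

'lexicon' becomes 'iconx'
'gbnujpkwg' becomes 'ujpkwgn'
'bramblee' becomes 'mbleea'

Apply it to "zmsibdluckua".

ibdluckuas

The rule is to delete the first 2 characters, then move the first character to the end.
On "zmsibdluckua": the first step gives "sibdluckua", and the second then gives "ibdluckuas".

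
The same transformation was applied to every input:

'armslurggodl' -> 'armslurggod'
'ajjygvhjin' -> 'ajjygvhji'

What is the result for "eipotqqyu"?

The pattern: delete the last character.
"eipotqqyu" → "eipotqqy".

eipotqqy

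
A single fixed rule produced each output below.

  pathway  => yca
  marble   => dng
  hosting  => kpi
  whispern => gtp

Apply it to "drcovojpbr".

rdt

In each case the input is transformed by: shift every letter 2 places forward in the alphabet (wrapping around), then keep only the last 3 characters.
On "drcovojpbr": the first step gives "fteqxqlrdt", and the second then gives "rdt".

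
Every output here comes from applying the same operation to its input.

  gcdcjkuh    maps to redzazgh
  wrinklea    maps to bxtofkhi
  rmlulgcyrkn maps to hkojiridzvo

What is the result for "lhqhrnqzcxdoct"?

zqieneoknwzual

The pattern: move the last 2 characters to the front (rotate right by 2), then shift every letter 3 places backward in the alphabet (wrapping around).
Applying that to "lhqhrnqzcxdoct" gives "zqieneoknwzual".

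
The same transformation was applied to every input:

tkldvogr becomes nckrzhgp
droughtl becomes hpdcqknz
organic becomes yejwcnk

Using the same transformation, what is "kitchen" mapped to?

Looking at the pairs, the operation is to shift every letter 4 places backward in the alphabet (wrapping around), then reverse the string.
Working it through for "kitchen": intermediate "gepydaj", final "jadypeg".

jadypeg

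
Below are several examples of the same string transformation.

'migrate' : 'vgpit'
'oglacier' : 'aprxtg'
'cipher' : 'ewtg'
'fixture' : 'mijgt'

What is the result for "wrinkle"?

xczat

What's happening: delete the first 2 characters, then shift every letter 11 places backward in the alphabet (wrapping around).
Starting from "wrinkle": after the first operation, "inkle"; after the second, "xczat".
(Check on "migrate": → "grate" → "vgpit" ✓)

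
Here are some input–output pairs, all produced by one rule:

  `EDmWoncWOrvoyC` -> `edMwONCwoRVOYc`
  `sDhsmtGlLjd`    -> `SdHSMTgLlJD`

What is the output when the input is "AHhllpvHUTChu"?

ahHLLPVhutcHU

What's happening: flip the case of every letter.
Doing the same to "AHhllpvHUTChu": "ahHLLPVhutcHU".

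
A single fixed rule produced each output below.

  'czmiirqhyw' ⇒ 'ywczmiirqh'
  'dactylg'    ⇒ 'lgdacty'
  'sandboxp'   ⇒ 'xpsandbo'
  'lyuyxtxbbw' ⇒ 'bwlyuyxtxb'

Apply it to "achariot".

Rule — move the last 2 characters to the front (rotate right by 2).
Doing the same to "achariot": "otachari".

otachari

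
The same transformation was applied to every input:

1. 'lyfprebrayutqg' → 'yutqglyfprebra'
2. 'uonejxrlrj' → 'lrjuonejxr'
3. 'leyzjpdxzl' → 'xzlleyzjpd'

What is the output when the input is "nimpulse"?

senimpul

The transformation: move the first 2 characters to the end (rotate left by 2), then swap the front and back halves of the string.
On "nimpulse": the first step gives "mpulseni", and the second then gives "senimpul".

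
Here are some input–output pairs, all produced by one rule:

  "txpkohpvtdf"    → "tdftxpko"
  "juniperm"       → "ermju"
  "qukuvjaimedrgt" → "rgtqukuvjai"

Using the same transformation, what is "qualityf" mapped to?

What's happening: move the last 3 characters to the front (rotate right by 3), then delete the last 3 characters.
"qualityf" → "tyfquali" → "tyfqu".

tyfqu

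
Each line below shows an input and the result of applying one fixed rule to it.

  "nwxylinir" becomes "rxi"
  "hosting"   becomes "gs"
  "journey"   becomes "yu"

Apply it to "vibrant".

tb

Each output is the input with this applied: move the last 2 characters to the front (rotate right by 2), then keep one character in every 3, starting at position 2 (positions 2nd, 5th, 8th, ...).
For "vibrant", step one produces "ntvibra"; step two turns that into "tb".
(Check on "journey": → "eyjourn" → "yu" ✓)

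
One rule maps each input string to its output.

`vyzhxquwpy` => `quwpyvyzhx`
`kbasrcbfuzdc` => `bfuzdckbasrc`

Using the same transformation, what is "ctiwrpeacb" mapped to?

peacbctiwr

The rule is to swap the front and back halves of the string.
For "ctiwrpeacb" the result is "peacbctiwr".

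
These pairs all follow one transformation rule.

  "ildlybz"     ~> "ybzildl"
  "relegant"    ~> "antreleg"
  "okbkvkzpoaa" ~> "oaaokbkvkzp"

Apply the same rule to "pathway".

waypath

The transformation: move the last 3 characters to the front (rotate right by 3).
So "pathway" becomes "waypath".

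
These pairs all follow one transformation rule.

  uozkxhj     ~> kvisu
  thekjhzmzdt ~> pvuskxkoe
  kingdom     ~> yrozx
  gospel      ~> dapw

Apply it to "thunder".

fyopc

The rule is to delete the first 2 characters, then shift every letter 11 places forward in the alphabet (wrapping around).
"thunder" → "fyopc".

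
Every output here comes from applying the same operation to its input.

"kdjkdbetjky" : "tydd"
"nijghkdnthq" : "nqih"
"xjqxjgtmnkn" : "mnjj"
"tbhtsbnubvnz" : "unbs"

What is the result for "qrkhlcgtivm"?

tmrl

What's happening: keep one character in every 3, starting at position 2 (positions 2nd, 5th, 8th, ...), then move the first 2 characters to the end (rotate left by 2).
"qrkhlcgtivm" → "rltm" → "tmrl".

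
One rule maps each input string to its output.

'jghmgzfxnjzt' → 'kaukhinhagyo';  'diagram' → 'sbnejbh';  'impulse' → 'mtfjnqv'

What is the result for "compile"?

jmfdpnq

What's happening: shift every letter 1 place forward in the alphabet (wrapping around), then move the last 3 characters to the front (rotate right by 3).
Working it through for "compile": intermediate "dpnqjmf", final "jmfdpnq".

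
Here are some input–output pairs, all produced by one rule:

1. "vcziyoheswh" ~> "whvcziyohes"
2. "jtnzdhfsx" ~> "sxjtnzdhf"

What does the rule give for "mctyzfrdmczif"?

What's happening: move the last 2 characters to the front (rotate right by 2).
For "mctyzfrdmczif" the result is "ifmctyzfrdmcz".

ifmctyzfrdmcz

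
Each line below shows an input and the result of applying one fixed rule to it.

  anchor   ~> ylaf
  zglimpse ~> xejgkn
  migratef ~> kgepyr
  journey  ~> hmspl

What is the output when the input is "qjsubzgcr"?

ohqszxe

The rule is to shift every letter 2 places backward in the alphabet (wrapping around), then delete the last 2 characters.
For "qjsubzgcr", step one produces "ohqszxeap"; step two turns that into "ohqszxe".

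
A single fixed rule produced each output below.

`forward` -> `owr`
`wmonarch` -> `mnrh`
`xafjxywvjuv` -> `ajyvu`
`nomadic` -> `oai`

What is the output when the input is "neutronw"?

Looking at the pairs, the operation is to keep every other character starting from the second (positions 2nd, 4th, 6th, ...).
Applying that to "neutronw" gives "etow".

etow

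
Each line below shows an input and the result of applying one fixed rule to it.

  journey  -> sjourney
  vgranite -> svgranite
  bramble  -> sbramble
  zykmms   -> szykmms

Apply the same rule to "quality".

The rule is to prepend "s".
"quality" → "squality".

squality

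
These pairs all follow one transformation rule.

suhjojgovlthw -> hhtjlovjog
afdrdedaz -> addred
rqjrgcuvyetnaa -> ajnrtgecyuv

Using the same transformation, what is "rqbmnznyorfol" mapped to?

In each case the input is transformed by: take characters alternately from the front and the back (1st, last, 2nd, 2nd-last, ...), then delete the first 3 characters.
For "rqbmnznyorfol", step one produces "rlqobfmrnozyn"; step two turns that into "obfmrnozyn".

obfmrnozyn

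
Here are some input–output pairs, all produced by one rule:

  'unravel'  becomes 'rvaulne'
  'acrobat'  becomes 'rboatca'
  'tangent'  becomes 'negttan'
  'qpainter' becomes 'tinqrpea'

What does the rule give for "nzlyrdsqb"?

The rule is to take characters alternately from the front and the back (1st, last, 2nd, 2nd-last, ...), then move the last 3 characters to the front (rotate right by 3).
For "nzlyrdsqb", step one produces "nbzqlsydr"; step two turns that into "ydrnbzqls".

ydrnbzqls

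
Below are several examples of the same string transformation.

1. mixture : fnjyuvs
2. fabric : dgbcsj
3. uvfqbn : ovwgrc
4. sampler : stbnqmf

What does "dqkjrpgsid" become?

The pattern: move the last character to the front, then shift every letter 1 place forward in the alphabet (wrapping around).
"dqkjrpgsid" → "ddqkjrpgsi" → "eerlksqhtj".

eerlksqhtj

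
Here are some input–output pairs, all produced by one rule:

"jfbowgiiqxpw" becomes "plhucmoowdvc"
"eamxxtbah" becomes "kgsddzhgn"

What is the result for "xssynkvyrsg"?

Rule — shift every letter 6 places forward in the alphabet (wrapping around).
On "xssynkvyrsg" that produces "dyyetqbexym".

dyyetqbexym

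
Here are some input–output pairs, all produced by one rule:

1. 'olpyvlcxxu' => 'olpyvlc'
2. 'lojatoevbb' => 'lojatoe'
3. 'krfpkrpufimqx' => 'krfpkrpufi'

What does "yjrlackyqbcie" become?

yjrlackyqb

Looking at the pairs, the operation is to delete the last 3 characters.
"yjrlackyqbcie" → "yjrlackyqb".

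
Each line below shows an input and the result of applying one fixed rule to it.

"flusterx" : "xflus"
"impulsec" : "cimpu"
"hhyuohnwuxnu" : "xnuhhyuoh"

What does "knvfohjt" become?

The transformation: swap the front and back halves of the string, then delete the first 3 characters.
Starting from "knvfohjt": after the first operation, "ohjtknvf"; after the second, "tknvf".

tknvf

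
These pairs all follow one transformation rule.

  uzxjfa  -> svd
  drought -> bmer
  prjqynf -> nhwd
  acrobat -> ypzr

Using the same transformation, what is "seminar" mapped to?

Each output is the input with this applied: shift every letter 2 places backward in the alphabet (wrapping around), then keep every other character starting from the first (positions 1st, 3rd, 5th, ...).
On "seminar": the first step gives "qckglyp", and the second then gives "qklp".

qklp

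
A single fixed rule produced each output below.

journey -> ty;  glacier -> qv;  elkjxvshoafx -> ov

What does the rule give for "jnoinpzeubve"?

Each output is the input with this applied: shift every letter 10 places forward in the alphabet (wrapping around), then keep only the first 2 characters.
On "jnoinpzeubve" that produces "tx".

tx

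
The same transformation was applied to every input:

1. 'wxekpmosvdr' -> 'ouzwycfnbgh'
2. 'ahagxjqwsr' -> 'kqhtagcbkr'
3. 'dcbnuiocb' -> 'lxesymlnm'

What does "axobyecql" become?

yliomavkh

The transformation: move the first 2 characters to the end (rotate left by 2), then shift every letter 10 places forward in the alphabet (wrapping around).
"axobyecql" → "yliomavkh".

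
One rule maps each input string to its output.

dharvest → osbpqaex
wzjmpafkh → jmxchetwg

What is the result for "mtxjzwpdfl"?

Each output is the input with this applied: shift every letter 3 places backward in the alphabet (wrapping around), then move the first 3 characters to the end (rotate left by 3).
Applying both steps to "mtxjzwpdfl": "jqugwtmaci", then "gwtmacijqu".

gwtmacijqu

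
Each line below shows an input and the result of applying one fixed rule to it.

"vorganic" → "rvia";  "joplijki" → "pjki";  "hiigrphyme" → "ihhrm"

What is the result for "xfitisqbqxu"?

ixqiuq

Looking at the pairs, the operation is to keep every other character starting from the first (positions 1st, 3rd, 5th, ...), then swap each adjacent pair of characters (1↔2, 3↔4, ...).
On "xfitisqbqxu": the first step gives "xiiqqu", and the second then gives "ixqiuq".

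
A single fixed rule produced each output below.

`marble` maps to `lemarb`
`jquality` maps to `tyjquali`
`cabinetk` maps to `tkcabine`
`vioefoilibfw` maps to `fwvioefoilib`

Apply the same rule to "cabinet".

Rule — move the last 2 characters to the front (rotate right by 2).
"cabinet" → "etcabin".

etcabin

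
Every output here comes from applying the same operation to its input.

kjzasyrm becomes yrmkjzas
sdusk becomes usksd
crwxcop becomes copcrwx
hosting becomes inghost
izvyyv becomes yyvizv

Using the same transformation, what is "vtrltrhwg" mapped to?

hwgvtrltr

The rule is to move the last 3 characters to the front (rotate right by 3).
Doing the same to "vtrltrhwg": "hwgvtrltr".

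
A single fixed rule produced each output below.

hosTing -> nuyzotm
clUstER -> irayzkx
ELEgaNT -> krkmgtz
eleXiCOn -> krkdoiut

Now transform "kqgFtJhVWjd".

What's happening: shift every letter 6 places forward in the alphabet (wrapping around), then convert every letter to lowercase.
On "kqgFtJhVWjd": the first step gives "qwmLzPnBCpj", and the second then gives "qwmlzpnbcpj".

qwmlzpnbcpj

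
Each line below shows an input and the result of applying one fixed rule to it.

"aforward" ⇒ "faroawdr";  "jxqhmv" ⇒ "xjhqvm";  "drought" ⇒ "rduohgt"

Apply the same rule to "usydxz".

In each case the input is transformed by: swap each adjacent pair of characters (1↔2, 3↔4, ...).
So "usydxz" becomes "sudyzx".

sudyzx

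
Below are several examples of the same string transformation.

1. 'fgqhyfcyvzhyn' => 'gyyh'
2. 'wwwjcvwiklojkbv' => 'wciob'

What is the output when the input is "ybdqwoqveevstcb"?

bwvvc

The transformation: keep one character in every 3, starting at position 2 (positions 2nd, 5th, 8th, ...).
So "ybdqwoqveevstcb" becomes "bwvvc".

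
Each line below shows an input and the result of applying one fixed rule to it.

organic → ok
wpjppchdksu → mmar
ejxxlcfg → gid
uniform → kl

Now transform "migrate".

fx

The pattern: shift every letter 3 places backward in the alphabet (wrapping around), then keep one character in every 3, starting at position 2 (positions 2nd, 5th, 8th, ...).
Applying both steps to "migrate": "jfdoxqb", then "fx".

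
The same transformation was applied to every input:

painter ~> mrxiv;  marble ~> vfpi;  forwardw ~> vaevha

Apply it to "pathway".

The rule is to delete the first 2 characters, then shift every letter 4 places forward in the alphabet (wrapping around).
For "pathway" the result is "xlaec".

xlaec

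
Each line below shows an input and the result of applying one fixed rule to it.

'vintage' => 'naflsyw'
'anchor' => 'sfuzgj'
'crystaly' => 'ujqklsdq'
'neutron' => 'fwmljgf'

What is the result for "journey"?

bgmjfwq

In each case the input is transformed by: shift every letter 8 places backward in the alphabet (wrapping around).
On "journey" that produces "bgmjfwq".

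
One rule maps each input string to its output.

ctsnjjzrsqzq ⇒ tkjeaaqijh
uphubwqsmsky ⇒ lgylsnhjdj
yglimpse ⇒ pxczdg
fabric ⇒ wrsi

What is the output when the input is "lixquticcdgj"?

Rule — delete the last 2 characters, then shift every letter 9 places backward in the alphabet (wrapping around).
On "lixquticcdgj": the first step gives "lixquticcd", and the second then gives "czohlkzttu".
(Check on "uphubwqsmsky": → "uphubwqsms" → "lgylsnhjdj" ✓)

czohlkzttu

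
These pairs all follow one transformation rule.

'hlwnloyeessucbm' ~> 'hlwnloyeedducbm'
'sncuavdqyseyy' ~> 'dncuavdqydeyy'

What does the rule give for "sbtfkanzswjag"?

dbtfkanzdwjag

What's happening: replace every "s" with "d".
Applying that to "sbtfkanzswjag" gives "dbtfkanzdwjag".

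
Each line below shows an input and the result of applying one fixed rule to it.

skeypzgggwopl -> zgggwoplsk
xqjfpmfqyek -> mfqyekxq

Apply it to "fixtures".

In each case the input is transformed by: move the first 2 characters to the end (rotate left by 2), then delete the first 3 characters.
Starting from "fixtures": after the first operation, "xturesfi"; after the second, "resfi".

resfi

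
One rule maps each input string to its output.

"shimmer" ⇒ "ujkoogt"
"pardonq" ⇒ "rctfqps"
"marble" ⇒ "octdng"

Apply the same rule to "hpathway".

jrcvjyca

Looking at the pairs, the operation is to shift every letter 2 places forward in the alphabet (wrapping around).
"hpathway" → "jrcvjyca".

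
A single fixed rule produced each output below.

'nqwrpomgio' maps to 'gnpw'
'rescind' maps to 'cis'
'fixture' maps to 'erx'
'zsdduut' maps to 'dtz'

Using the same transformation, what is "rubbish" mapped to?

biu

Each output is the input with this applied: sort the characters into alphabetical order, then keep one character in every 3, starting at position 1 (positions 1st, 4th, 7th, ...).
On "rubbish": the first step gives "bbhirsu", and the second then gives "biu".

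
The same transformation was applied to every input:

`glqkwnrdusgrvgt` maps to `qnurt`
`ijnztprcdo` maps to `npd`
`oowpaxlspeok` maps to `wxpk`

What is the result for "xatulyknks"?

tyk

Each output is the input with this applied: keep one character in every 3, starting at position 3 (positions 3rd, 6th, 9th, ...).
"xatulyknks" → "tyk".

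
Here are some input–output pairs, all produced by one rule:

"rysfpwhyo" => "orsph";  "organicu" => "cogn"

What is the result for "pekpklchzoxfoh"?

opkkczx

The pattern: keep every other character starting from the first (positions 1st, 3rd, 5th, ...), then move the last character to the front.
For "pekpklchzoxfoh", step one produces "pkkczxo"; step two turns that into "opkkczx".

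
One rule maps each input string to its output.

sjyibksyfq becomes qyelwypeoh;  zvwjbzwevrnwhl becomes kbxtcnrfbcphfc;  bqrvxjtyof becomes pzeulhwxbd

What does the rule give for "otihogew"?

The rule is to swap the front and back halves of the string, then shift every letter 6 places forward in the alphabet (wrapping around).
Working it through for "otihogew": intermediate "ogewotih", final "umkcuzon".
(Check on "bqrvxjtyof": → "jtyofbqrvx" → "pzeulhwxbd" ✓)

umkcuzon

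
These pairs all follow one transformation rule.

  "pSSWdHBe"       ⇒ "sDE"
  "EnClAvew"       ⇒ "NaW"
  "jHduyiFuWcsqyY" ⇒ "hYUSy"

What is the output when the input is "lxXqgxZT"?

The pattern: flip the case of every letter, then keep one character in every 3, starting at position 2 (positions 2nd, 5th, 8th, ...).
"lxXqgxZT" → "LXxQGXzt" → "XGt".

XGt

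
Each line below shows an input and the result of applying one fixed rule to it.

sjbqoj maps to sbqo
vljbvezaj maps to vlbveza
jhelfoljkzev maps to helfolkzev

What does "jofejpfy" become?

ofepfy

Rule — remove every "j".
On "jofejpfy" that produces "ofepfy".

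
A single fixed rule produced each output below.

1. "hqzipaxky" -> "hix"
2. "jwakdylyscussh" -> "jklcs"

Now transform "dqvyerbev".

dyb

Looking at the pairs, the operation is to keep one character in every 3, starting at position 1 (positions 1st, 4th, 7th, ...).
Doing the same to "dqvyerbev": "dyb".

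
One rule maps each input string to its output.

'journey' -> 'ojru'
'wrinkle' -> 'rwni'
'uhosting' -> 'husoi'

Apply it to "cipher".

Looking at the pairs, the operation is to swap each adjacent pair of characters (1↔2, 3↔4, ...), then delete the last 3 characters.
Applying both steps to "cipher": "ichpre", then "ich".

ich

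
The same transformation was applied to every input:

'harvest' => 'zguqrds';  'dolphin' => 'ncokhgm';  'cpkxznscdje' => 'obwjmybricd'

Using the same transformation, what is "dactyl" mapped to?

Looking at the pairs, the operation is to swap each adjacent pair of characters (1↔2, 3↔4, ...), then shift every letter 1 place backward in the alphabet (wrapping around).
Applying both steps to "dactyl": "adtcly", then "zcsbkx".

zcsbkx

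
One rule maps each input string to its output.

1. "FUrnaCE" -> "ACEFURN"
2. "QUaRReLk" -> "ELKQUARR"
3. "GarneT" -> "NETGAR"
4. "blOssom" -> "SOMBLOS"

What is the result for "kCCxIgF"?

Each output is the input with this applied: move the last 3 characters to the front (rotate right by 3), then convert every letter to uppercase.
"kCCxIgF" → "IgFkCCx" → "IGFKCCX".

IGFKCCX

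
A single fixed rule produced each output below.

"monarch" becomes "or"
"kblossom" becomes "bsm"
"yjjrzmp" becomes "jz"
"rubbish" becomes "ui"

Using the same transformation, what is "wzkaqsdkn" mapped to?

zqk

Each output is the input with this applied: keep one character in every 3, starting at position 2 (positions 2nd, 5th, 8th, ...).
So "wzkaqsdkn" becomes "zqk".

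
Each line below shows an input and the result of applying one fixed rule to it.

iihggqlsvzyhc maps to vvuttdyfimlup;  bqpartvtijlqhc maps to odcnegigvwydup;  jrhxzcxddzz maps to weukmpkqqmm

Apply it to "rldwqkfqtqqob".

eyqjdxsdgddbo

Rule — shift every letter 13 places forward in the alphabet (wrapping around) — i.e. ROT13.
On "rldwqkfqtqqob" that produces "eyqjdxsdgddbo".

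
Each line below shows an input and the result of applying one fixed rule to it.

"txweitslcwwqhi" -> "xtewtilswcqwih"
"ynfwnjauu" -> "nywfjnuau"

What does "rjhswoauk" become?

jrshowuak

The rule is to swap each adjacent pair of characters (1↔2, 3↔4, ...).
"rjhswoauk" → "jrshowuak".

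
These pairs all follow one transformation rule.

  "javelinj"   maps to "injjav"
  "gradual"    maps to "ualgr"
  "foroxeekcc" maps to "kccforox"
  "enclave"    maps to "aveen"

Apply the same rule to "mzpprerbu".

Each output is the input with this applied: move the last 3 characters to the front (rotate right by 3), then delete the last 2 characters.
Starting from "mzpprerbu": after the first operation, "rbumzppre"; after the second, "rbumzpp".

rbumzpp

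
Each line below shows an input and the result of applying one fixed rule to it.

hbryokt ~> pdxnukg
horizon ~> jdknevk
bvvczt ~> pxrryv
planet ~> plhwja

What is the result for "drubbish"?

dznqxxeo

In each case the input is transformed by: move the last character to the front, then shift every letter 4 places backward in the alphabet (wrapping around).
"drubbish" → "hdrubbis" → "dznqxxeo".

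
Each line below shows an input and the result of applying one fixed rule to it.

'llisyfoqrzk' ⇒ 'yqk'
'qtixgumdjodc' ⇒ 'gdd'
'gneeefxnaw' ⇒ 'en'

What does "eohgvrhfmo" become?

The transformation: delete the first 3 characters, then keep one character in every 3, starting at position 2 (positions 2nd, 5th, 8th, ...).
Applying that to "eohgvrhfmo" gives "vf".
(Check on "llisyfoqrzk": → "syfoqrzk" → "yqk" ✓)

vf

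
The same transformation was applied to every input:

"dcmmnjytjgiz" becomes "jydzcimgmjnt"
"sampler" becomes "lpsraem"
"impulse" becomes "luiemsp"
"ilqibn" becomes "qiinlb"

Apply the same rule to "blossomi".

ssbilmoo

What's happening: take characters alternately from the front and the back (1st, last, 2nd, 2nd-last, ...), then move the last 2 characters to the front (rotate right by 2).
For "blossomi", step one produces "bilmooss"; step two turns that into "ssbilmoo".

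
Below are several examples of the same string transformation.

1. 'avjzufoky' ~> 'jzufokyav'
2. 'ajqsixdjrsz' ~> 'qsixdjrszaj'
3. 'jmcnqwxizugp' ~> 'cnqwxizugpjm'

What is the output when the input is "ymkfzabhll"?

Rule — move the first 2 characters to the end (rotate left by 2).
So "ymkfzabhll" becomes "kfzabhllym".

kfzabhllym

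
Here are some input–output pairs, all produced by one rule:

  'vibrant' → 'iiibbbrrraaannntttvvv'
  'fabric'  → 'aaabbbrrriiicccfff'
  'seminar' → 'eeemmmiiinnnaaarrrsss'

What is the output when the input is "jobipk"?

Each output is the input with this applied: move the first character to the end, then repeat every character 3 times.
"jobipk" → "ooobbbiiipppkkkjjj".

ooobbbiiipppkkkjjj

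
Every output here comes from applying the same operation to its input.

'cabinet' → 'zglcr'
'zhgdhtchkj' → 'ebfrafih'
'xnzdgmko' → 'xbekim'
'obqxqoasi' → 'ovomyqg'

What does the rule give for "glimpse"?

gknqc

In each case the input is transformed by: delete the first 2 characters, then shift every letter 2 places backward in the alphabet (wrapping around).
So "glimpse" becomes "gknqc".
(Check on "obqxqoasi": → "qxqoasi" → "ovomyqg" ✓)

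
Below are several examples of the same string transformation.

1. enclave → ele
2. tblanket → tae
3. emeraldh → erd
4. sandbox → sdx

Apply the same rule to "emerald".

What's happening: keep one character in every 3, starting at position 1 (positions 1st, 4th, 7th, ...).
On "emerald" that produces "erd".

erd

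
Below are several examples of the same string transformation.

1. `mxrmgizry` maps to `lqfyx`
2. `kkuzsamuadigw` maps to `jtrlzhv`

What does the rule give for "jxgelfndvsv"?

Rule — keep every other character starting from the first (positions 1st, 3rd, 5th, ...), then shift every letter 1 place backward in the alphabet (wrapping around).
Applying both steps to "jxgelfndvsv": "jglnvv", then "ifkmuu".
(Check on "mxrmgizry": → "mrgzy" → "lqfyx" ✓)

ifkmuu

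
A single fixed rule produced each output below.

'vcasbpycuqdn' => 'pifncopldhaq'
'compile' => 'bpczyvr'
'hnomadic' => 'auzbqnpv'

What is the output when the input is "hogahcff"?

The pattern: shift every letter 13 places forward in the alphabet (wrapping around) — i.e. ROT13, then swap each adjacent pair of characters (1↔2, 3↔4, ...).
Applying that to "hogahcff" gives "buntpuss".

buntpuss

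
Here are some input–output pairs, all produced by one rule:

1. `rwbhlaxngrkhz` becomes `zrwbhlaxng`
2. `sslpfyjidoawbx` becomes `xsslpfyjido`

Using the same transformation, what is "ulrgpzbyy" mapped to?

yulrgp

The pattern: move the last character to the front, then delete the last 3 characters.
For "ulrgpzbyy" the result is "yulrgp".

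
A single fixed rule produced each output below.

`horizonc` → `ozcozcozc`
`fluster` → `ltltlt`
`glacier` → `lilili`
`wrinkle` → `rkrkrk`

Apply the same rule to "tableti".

The transformation: keep one character in every 3, starting at position 2 (positions 2nd, 5th, 8th, ...), then write the whole string 3 times in a row.
On "tableti": the first step gives "ae", and the second then gives "aeaeae".

aeaeae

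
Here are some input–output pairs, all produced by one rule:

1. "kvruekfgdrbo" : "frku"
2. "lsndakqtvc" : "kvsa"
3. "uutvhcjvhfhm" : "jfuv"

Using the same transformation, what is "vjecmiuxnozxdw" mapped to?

The rule is to swap the front and back halves of the string, then keep one character in every 3, starting at position 1 (positions 1st, 4th, 7th, ...).
"vjecmiuxnozxdw" → "xnozxdwvjecmiu" → "xzwei".

xzwei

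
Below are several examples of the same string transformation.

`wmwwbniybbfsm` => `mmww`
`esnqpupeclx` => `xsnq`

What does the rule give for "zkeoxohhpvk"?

kkeo

What's happening: swap the first and last characters, then keep only the first 4 characters.
Starting from "zkeoxohhpvk": after the first operation, "kkeoxohhpvz"; after the second, "kkeo".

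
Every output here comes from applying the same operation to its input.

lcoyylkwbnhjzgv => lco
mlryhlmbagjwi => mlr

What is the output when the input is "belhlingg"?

bel

The pattern: keep only the first 3 characters.
"belhlingg" → "bel".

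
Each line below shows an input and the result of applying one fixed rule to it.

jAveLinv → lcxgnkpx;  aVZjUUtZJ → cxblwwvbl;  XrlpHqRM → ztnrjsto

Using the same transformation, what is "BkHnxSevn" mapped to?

dmjpzugxp

In each case the input is transformed by: shift every letter 2 places forward in the alphabet (wrapping around), then convert every letter to lowercase.
"BkHnxSevn" → "DmJpzUgxp" → "dmjpzugxp".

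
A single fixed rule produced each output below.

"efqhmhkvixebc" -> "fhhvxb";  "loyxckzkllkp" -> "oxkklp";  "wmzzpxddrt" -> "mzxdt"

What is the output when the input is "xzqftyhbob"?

zfybb

The rule is to keep every other character starting from the second (positions 2nd, 4th, 6th, ...).
"xzqftyhbob" → "zfybb".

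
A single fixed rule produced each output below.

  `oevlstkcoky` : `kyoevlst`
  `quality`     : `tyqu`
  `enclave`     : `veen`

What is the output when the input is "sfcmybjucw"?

cwsfcmy

Rule — move the last 2 characters to the front (rotate right by 2), then delete the last 3 characters.
Applying both steps to "sfcmybjucw": "cwsfcmybju", then "cwsfcmy".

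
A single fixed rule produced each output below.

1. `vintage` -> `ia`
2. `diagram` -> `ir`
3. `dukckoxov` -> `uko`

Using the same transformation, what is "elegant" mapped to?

la

Looking at the pairs, the operation is to keep one character in every 3, starting at position 2 (positions 2nd, 5th, 8th, ...).
"elegant" → "la".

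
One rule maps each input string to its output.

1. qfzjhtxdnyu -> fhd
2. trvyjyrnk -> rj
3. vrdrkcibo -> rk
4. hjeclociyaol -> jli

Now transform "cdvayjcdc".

Rule — delete the last 2 characters, then keep one character in every 3, starting at position 2 (positions 2nd, 5th, 8th, ...).
Starting from "cdvayjcdc": after the first operation, "cdvayjc"; after the second, "dy".
(Check on "hjeclociyaol": → "hjeclociya" → "jli" ✓)

dy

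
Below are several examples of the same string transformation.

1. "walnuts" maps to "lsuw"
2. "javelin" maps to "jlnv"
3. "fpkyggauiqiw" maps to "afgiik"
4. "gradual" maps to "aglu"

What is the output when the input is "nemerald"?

lmnr

In each case the input is transformed by: keep every other character starting from the first (positions 1st, 3rd, 5th, ...), then sort the characters into alphabetical order.
On "nemerald" that produces "lmnr".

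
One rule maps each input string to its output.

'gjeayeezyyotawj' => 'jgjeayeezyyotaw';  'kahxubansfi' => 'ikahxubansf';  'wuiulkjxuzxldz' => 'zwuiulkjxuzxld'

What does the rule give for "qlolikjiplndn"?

nqlolikjiplnd

Looking at the pairs, the operation is to move the last character to the front.
Applying that to "qlolikjiplndn" gives "nqlolikjiplnd".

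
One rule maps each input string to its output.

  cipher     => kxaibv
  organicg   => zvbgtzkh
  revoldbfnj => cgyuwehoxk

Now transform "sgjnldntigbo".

huzbmgwegczl

Looking at the pairs, the operation is to shift every letter 7 places backward in the alphabet (wrapping around), then reverse the string.
On "sgjnldntigbo": the first step gives "lzcgewgmbzuh", and the second then gives "huzbmgwegczl".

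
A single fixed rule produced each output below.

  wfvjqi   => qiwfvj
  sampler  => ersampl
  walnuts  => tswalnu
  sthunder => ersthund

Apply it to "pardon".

onpard

The pattern: move the last 2 characters to the front (rotate right by 2).
Doing the same to "pardon": "onpard".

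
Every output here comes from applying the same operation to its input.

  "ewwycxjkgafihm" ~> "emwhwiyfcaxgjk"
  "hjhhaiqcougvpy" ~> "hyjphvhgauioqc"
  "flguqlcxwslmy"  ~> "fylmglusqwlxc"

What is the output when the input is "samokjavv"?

What's happening: take characters alternately from the front and the back (1st, last, 2nd, 2nd-last, ...).
"samokjavv" → "svavmaojk".

svavmaojk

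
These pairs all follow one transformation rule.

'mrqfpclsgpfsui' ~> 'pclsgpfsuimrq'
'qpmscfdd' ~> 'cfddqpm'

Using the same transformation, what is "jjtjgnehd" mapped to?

gnehdjjt

What's happening: move the first 3 characters to the end (rotate left by 3), then delete the first character.
Applying both steps to "jjtjgnehd": "jgnehdjjt", then "gnehdjjt".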